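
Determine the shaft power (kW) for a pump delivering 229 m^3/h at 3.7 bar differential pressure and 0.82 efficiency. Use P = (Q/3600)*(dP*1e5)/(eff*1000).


Q = 229 / 3600 = 0.0636111 m^3/s
P = 0.0636111 * (3.7 * 1e5) / 0.82 / 1000 = 28.70

28.70 kW


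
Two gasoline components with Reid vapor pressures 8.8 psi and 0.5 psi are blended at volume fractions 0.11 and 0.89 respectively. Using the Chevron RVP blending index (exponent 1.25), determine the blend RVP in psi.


Chevron index: RVP_blend = (sum xi*RVPi^1.25)^(1/1.25)
RVP^1.25 terms: 0.11 * 8.8^1.25 + 0.89 * 0.5^1.25 = 2.04143
RVP_blend = 2.04143^(1/1.25) = 1.770

1.770 psi


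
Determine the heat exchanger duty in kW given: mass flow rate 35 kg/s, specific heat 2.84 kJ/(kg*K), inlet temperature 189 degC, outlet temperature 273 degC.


Q = m_dot * cp * delta_T
delta_T = 273 - 189 = 84 K
Q = 35 * 2.84 * 84
= 99.4 * 84
= 8349.6 kW

8349.6 kW


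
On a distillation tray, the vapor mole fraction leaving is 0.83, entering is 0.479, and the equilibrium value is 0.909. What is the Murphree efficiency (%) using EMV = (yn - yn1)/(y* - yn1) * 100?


Murphree vapor efficiency: EMV = (y_n - y_(n-1)) / (y*_n - y_(n-1)) * 100
EMV = (0.83 - 0.479) / (0.909 - 0.479) * 100 = 0.351 / 0.43 * 100 = 81.63

81.63 %


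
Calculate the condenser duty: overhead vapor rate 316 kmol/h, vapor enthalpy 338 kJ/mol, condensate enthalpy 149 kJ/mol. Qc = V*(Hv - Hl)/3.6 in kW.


Qc = 316 * (338 - 149) / 3.6 = 316 * 189 / 3.6 = 16590

16590 kW


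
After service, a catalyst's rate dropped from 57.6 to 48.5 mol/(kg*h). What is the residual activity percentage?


Activity (%) = (rate_used / rate_fresh) * 100
rate_used = 48.5, rate_fresh = 57.6
= (48.5 / 57.6) * 100
= 0.8420 * 100 = 84.20

84.20 %


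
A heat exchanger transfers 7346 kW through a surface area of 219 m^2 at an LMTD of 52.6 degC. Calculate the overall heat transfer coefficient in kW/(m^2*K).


From Q = U*A*LMTD, U = Q / (A * LMTD)
U = 7346 / (219 * 52.6) = 7346 / 11519.4 = 0.6377

0.6377 kW/(m^2*K)


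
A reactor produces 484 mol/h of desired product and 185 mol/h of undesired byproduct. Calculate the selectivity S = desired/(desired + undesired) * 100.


Selectivity = desired / (desired + undesired) * 100
Total products = 484 + 185 = 669 mol/h
S = 484 / 669 * 100
= 0.7235 * 100
= 72.35 %

72.35 %


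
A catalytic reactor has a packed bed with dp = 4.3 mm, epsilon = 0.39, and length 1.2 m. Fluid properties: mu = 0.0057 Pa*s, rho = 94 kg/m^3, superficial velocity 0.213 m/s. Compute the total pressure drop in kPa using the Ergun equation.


dp = 4.3 mm = 0.0043 m
Viscous term = 150*0.0057*0.213*(1-0.39)^2 / (0.0043^2*0.39^3) = 61783.8
Inertial term = 1.75*94*0.213^2*(1-0.39) / (0.0043*0.39^3) = 17848.1
dP/L = 61783.8 + 17848.1 = 79631.9 Pa/m
dP = 79631.9 * 1.2 / 1000 = 95.56 kPa

95.56 kPa


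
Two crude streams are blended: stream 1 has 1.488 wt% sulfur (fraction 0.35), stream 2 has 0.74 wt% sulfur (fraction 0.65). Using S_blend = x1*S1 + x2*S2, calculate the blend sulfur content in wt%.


Linear sulfur blending: S_blend = x1*S1 + x2*S2
Contribution 1: 0.35 * 1.488 = 0.5208 wt%
Contribution 2: 0.65 * 0.74 = 0.481 wt%
S_blend = 0.5208 + 0.481 = 1.0018

1.0018 wt%


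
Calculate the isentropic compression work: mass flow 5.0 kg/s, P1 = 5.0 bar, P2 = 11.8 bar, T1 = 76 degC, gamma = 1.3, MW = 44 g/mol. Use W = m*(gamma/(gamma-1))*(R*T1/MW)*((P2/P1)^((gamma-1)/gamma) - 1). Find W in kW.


Isentropic work: W = m*(gamma/(gamma-1))*(R*T1/MW)*((P2/P1)^((gamma-1)/gamma) - 1)
T1 = 76 + 273.15 = 349.15 K
Pressure ratio = 11.8 / 5.0 = 2.36
Exponent = (1.3 - 1)/1.3 = 0.230769
(P2/P1)^exp - 1 = 2.36^0.230769 - 1 = 0.219148
W = 5.0 * 1.3 / 0.3 * 8.314 * 349.15 / 44 * 0.219148 = 313.3

313.3 kW


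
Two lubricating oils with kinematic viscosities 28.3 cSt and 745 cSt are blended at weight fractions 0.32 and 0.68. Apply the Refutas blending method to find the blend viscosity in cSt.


Refutas method: VBN_i = 14.534*ln(ln(visc_i + 0.8)) + 10.975, blended linearly by mass fraction; since VBN is linear in VBI_i = ln(ln(visc_i + 0.8)) and the fractions sum to 1, blend VBI directly: visc = exp(exp(VBI_blend)) - 0.8
VBI_1 = ln(ln(28.3 + 0.8)) = 1.21513
VBI_2 = ln(ln(745 + 0.8)) = 1.88926
VBI_blend = 0.32 * 1.21513 + 0.68 * 1.88926 = 1.67354
visc_blend = exp(exp(1.67354)) - 0.8 = 205.8

205.8 cSt


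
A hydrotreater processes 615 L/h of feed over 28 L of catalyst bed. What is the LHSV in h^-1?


LHSV = volumetric feed rate / catalyst volume
= 615 L/h / 28 L
= 21.96 h^-1

21.96 h^-1


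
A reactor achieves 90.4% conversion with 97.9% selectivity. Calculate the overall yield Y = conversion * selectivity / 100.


Overall yield = conversion (%) * selectivity (%) / 100
Conversion = 90.4%, Selectivity = 97.9%
Y = 90.4 * 97.9 / 100
= 88.5016 %

88.5016 %


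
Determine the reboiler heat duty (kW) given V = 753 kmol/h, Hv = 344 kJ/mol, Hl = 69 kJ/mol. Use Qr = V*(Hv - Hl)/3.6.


Qr = 753 * (344 - 69) / 3.6 = 753 * 275 / 3.6 = 57520

57520 kW


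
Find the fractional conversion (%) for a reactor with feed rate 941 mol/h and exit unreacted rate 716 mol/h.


X = (F_in - F_out) / F_in * 100
Moles reacted = 941 - 716 = 225
X = 225 / 941 * 100
= 0.2391 * 100
= 23.91 %

23.91 %


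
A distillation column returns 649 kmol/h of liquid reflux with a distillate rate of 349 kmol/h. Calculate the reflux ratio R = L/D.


Reflux ratio definition: R = L / D (liquid returned / distillate withdrawn)
L = 649 kmol/h, D = 349 kmol/h
R = 649 / 349 = 1.860

1.860


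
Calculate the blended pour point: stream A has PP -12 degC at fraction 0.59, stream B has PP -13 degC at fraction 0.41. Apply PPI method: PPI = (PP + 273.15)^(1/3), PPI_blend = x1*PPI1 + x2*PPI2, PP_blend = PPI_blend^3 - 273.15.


PPI_1 = (-12 + 273.15)^(1/3) = 6.391901
PPI_2 = (-13 + 273.15)^(1/3) = 6.383731
PPI_blend = 0.59 * 6.391901 + 0.41 * 6.383731 = 6.388551
PP_blend = 6.388551^3 - 273.15 = 260.7397 - 273.15 = -12.41

-12.41 degC


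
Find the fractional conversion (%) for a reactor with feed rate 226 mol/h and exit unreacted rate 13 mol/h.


X = (F_in - F_out) / F_in * 100
Moles reacted = 226 - 13 = 213
X = 213 / 226 * 100
= 0.9425 * 100
= 94.25 %

94.25 %


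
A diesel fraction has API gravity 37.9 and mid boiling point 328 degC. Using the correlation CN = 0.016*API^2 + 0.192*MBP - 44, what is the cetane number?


CN = 0.016 * 37.9^2 + 0.192 * 328 - 44
CN = 22.98256 + 62.976 - 44 = 41.95856

41.95856


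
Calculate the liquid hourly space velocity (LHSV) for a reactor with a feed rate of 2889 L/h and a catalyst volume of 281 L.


LHSV = volumetric feed rate / catalyst volume
= 2889 L/h / 281 L
= 10.28 h^-1

10.28 h^-1


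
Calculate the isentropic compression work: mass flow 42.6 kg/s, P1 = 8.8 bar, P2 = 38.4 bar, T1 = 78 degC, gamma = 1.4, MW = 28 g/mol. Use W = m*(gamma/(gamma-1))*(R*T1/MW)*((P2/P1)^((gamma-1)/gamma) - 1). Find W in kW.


Isentropic work: W = m*(gamma/(gamma-1))*(R*T1/MW)*((P2/P1)^((gamma-1)/gamma) - 1)
T1 = 78 + 273.15 = 351.15 K
Pressure ratio = 38.4 / 8.8 = 4.36364
Exponent = (1.4 - 1)/1.4 = 0.285714
(P2/P1)^exp - 1 = 4.36364^0.285714 - 1 = 0.523399
W = 42.6 * 1.4 / 0.4 * 8.314 * 351.15 / 28 * 0.523399 = 8137

8137 kW


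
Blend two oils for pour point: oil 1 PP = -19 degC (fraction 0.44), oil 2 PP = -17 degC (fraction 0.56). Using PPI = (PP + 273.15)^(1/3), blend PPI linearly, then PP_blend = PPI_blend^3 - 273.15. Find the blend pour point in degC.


PPI_1 = (-19 + 273.15)^(1/3) = 6.334272
PPI_2 = (-17 + 273.15)^(1/3) = 6.350844
PPI_blend = 0.44 * 6.334272 + 0.56 * 6.350844 = 6.343552
PP_blend = 6.343552^3 - 273.15 = 255.2687 - 273.15 = -17.88

-17.88 degC


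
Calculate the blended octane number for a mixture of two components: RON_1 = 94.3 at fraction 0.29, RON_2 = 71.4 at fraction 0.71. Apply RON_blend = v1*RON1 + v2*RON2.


Linear blending: RON_blend = sum(vi * RONi)
Contribution 1: 0.29 * 94.3 = 27.347
Contribution 2: 0.71 * 71.4 = 50.694
RON_blend = 27.347 + 50.694 = 78.041

78.041


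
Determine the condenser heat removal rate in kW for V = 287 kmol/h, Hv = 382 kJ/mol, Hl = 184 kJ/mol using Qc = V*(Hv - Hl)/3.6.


Qc = 287 * (382 - 184) / 3.6 = 287 * 198 / 3.6 = 15780

15780 kW


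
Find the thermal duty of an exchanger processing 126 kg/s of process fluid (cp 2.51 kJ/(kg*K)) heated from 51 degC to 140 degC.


Q = m_dot * cp * delta_T
delta_T = 140 - 51 = 89 K
Q = 126 * 2.51 * 89
= 316.26 * 89
= 28147.14 kW

28147.14 kW


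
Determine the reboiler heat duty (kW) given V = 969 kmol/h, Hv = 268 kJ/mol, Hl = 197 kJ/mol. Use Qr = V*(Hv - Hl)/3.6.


Qr = 969 * (268 - 197) / 3.6 = 969 * 71 / 3.6 = 19110

19110 kW


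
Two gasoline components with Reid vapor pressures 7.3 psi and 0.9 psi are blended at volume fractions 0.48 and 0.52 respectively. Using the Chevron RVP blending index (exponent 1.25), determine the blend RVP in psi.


Chevron index: RVP_blend = (sum xi*RVPi^1.25)^(1/1.25)
RVP^1.25 terms: 0.48 * 7.3^1.25 + 0.52 * 0.9^1.25 = 6.21547
RVP_blend = 6.21547^(1/1.25) = 4.313

4.313 psi


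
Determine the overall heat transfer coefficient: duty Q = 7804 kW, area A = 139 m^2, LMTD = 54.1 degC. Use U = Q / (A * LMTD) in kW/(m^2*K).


From Q = U*A*LMTD, U = Q / (A * LMTD)
U = 7804 / (139 * 54.1) = 7804 / 7519.9 = 1.038

1.038 kW/(m^2*K)


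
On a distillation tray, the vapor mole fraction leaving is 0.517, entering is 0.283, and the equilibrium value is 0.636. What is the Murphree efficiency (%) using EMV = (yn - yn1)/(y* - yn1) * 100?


Murphree vapor efficiency: EMV = (y_n - y_(n-1)) / (y*_n - y_(n-1)) * 100
EMV = (0.517 - 0.283) / (0.636 - 0.283) * 100 = 0.234 / 0.353 * 100 = 66.29

66.29 %


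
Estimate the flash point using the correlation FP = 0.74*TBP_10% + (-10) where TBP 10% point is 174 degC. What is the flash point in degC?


FP = 0.74 * 174 + (-10) = 118.76

118.76 degC


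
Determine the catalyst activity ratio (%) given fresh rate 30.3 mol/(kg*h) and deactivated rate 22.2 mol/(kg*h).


Activity (%) = (rate_used / rate_fresh) * 100
rate_used = 22.2, rate_fresh = 30.3
= (22.2 / 30.3) * 100
= 0.7327 * 100 = 73.27

73.27 %


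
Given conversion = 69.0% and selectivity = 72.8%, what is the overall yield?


Overall yield = conversion (%) * selectivity (%) / 100
Conversion = 69.0%, Selectivity = 72.8%
Y = 69.0 * 72.8 / 100
= 50.232 %

50.232 %


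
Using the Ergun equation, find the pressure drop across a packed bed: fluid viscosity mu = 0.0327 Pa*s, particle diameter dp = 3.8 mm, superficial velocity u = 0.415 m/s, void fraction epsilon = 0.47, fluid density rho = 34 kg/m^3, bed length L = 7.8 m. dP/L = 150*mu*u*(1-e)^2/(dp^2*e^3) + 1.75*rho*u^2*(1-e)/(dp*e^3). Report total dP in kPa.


dp = 3.8 mm = 0.0038 m
Viscous term = 150*0.0327*0.415*(1-0.47)^2 / (0.0038^2*0.47^3) = 381398
Inertial term = 1.75*34*0.415^2*(1-0.47) / (0.0038*0.47^3) = 13766.1
dP/L = 381398 + 13766.1 = 395164 Pa/m
dP = 395164 * 7.8 / 1000 = 3082 kPa

3082 kPa


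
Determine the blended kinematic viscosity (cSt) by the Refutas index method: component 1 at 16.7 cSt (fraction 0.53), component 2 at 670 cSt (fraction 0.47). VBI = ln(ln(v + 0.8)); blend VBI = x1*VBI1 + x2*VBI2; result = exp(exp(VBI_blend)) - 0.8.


Refutas method: VBN_i = 14.534*ln(ln(visc_i + 0.8)) + 10.975, blended linearly by mass fraction; since VBN is linear in VBI_i = ln(ln(visc_i + 0.8)) and the fractions sum to 1, blend VBI directly: visc = exp(exp(VBI_blend)) - 0.8
VBI_1 = ln(ln(16.7 + 0.8)) = 1.05159
VBI_2 = ln(ln(670 + 0.8)) = 1.8731
VBI_blend = 0.53 * 1.05159 + 0.47 * 1.8731 = 1.4377
visc_blend = exp(exp(1.4377)) - 0.8 = 66.62

66.62 cSt


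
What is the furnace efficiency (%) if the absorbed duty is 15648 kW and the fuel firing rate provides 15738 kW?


Furnace efficiency = Q_absorbed / Q_fuel * 100
= 15648 / 15738 * 100 = 99.43

99.43 %


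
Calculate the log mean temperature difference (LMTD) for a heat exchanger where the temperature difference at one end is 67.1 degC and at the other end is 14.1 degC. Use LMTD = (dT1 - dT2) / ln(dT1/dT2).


LMTD = (dT1 - dT2) / ln(dT1/dT2)
= (67.1 - 14.1) / ln(67.1 / 14.1) = 53 / 1.56001 = 33.97

33.97 degC


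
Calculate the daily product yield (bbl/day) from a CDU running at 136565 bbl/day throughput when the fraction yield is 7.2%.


Crude throughput = 136565 bbl/day
Fraction yield = 7.2%
yield = throughput * fraction / 100
yield = 136565 * 7.2 / 100 = 9832.68

9832.68 bbl/day


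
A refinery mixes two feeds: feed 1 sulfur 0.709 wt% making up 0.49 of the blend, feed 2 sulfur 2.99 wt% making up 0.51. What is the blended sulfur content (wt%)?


Linear sulfur blending: S_blend = x1*S1 + x2*S2
Contribution 1: 0.49 * 0.709 = 0.34741 wt%
Contribution 2: 0.51 * 2.99 = 1.5249 wt%
S_blend = 0.34741 + 1.5249 = 1.87231

1.87231 wt%


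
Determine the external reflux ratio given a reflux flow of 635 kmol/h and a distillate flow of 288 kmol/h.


Reflux ratio definition: R = L / D (liquid returned / distillate withdrawn)
L = 635 kmol/h, D = 288 kmol/h
R = 635 / 288 = 2.205

2.205


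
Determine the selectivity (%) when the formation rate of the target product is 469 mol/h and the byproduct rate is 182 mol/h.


Selectivity = desired / (desired + undesired) * 100
Total products = 469 + 182 = 651 mol/h
S = 469 / 651 * 100
= 0.7204 * 100
= 72.04 %

72.04 %


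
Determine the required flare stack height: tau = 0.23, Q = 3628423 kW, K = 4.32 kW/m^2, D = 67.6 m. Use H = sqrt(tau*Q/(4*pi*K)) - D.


tau*Q/(4*pi*K) = 0.23 * 3628423 / (4 * pi * 4.32) = 15372.8
sqrt(15372.8) = 123.987
H = 123.987 - 67.6 = 56.39

56.39 m


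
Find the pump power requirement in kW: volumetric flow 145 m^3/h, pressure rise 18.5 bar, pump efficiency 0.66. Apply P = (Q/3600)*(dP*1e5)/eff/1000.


Q = 145 / 3600 = 0.0402778 m^3/s
P = 0.0402778 * (18.5 * 1e5) / 0.66 / 1000 = 112.9

112.9 kW


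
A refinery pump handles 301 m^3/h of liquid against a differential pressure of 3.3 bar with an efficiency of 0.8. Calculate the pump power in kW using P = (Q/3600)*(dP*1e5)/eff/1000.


Q = 301 / 3600 = 0.0836111 m^3/s
P = 0.0836111 * (3.3 * 1e5) / 0.8 / 1000 = 34.49

34.49 kW


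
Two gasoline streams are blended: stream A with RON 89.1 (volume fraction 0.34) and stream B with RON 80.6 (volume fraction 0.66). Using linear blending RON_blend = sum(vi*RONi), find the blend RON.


Linear blending: RON_blend = sum(vi * RONi)
Contribution 1: 0.34 * 89.1 = 30.294
Contribution 2: 0.66 * 80.6 = 53.196
RON_blend = 30.294 + 53.196 = 83.49

83.49


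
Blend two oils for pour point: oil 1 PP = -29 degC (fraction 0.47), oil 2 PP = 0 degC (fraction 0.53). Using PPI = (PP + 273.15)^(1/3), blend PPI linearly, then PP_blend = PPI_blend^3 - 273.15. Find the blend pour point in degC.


PPI_1 = (-29 + 273.15)^(1/3) = 6.25008
PPI_2 = (0 + 273.15)^(1/3) = 6.488342
PPI_blend = 0.47 * 6.25008 + 0.53 * 6.488342 = 6.376359
PP_blend = 6.376359^3 - 273.15 = 259.2497 - 273.15 = -13.9

-13.9 degC


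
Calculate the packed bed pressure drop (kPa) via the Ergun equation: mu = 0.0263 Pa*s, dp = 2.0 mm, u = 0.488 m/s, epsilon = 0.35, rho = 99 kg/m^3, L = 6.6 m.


dp = 2.0 mm = 0.002 m
Viscous term = 150*0.0263*0.488*(1-0.35)^2 / (0.002^2*0.35^3) = 4742740
Inertial term = 1.75*99*0.488^2*(1-0.35) / (0.002*0.35^3) = 312746
dP/L = 4742740 + 312746 = 5055490 Pa/m
dP = 5055490 * 6.6 / 1000 = 33370 kPa

33370 kPa


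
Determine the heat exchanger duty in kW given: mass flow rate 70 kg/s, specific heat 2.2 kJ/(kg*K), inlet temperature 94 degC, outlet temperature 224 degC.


Q = m_dot * cp * delta_T
delta_T = 224 - 94 = 130 K
Q = 70 * 2.2 * 130
= 154 * 130
= 20020 kW

20020 kW


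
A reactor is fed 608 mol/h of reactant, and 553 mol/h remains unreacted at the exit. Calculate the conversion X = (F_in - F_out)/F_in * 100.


X = (F_in - F_out) / F_in * 100
Moles reacted = 608 - 553 = 55
X = 55 / 608 * 100
= 0.09046 * 100
= 9.046 %

9.046 %


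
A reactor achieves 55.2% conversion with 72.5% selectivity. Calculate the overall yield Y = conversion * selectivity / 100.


Overall yield = conversion (%) * selectivity (%) / 100
Conversion = 55.2%, Selectivity = 72.5%
Y = 55.2 * 72.5 / 100
= 40.02 %

40.02 %


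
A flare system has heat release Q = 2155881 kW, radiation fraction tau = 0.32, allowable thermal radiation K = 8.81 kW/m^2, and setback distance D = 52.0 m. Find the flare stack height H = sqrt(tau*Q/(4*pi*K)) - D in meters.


tau*Q/(4*pi*K) = 0.32 * 2155881 / (4 * pi * 8.81) = 6231.45
sqrt(6231.45) = 78.9395
H = 78.9395 - 52.0 = 26.94

26.94 m


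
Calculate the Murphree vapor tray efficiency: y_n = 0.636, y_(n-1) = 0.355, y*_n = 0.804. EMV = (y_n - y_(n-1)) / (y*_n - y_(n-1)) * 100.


Murphree vapor efficiency: EMV = (y_n - y_(n-1)) / (y*_n - y_(n-1)) * 100
EMV = (0.636 - 0.355) / (0.804 - 0.355) * 100 = 0.281 / 0.449 * 100 = 62.58

62.58 %


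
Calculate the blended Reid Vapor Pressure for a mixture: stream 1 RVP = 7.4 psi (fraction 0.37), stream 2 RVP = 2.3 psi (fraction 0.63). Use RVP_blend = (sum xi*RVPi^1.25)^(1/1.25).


Chevron index: RVP_blend = (sum xi*RVPi^1.25)^(1/1.25)
RVP^1.25 terms: 0.37 * 7.4^1.25 + 0.63 * 2.3^1.25 = 6.3003
RVP_blend = 6.3003^(1/1.25) = 4.360

4.360 psi


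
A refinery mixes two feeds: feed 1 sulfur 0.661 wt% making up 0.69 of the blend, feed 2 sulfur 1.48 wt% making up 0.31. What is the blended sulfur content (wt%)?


Linear sulfur blending: S_blend = x1*S1 + x2*S2
Contribution 1: 0.69 * 0.661 = 0.45609 wt%
Contribution 2: 0.31 * 1.48 = 0.4588 wt%
S_blend = 0.45609 + 0.4588 = 0.91489

0.91489 wt%


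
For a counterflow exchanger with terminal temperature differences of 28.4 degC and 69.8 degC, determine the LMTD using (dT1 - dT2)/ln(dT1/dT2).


LMTD = (dT1 - dT2) / ln(dT1/dT2)
= (28.4 - 69.8) / ln(28.4 / 69.8) = -41.4 / -0.899245 = 46.04

46.04 degC


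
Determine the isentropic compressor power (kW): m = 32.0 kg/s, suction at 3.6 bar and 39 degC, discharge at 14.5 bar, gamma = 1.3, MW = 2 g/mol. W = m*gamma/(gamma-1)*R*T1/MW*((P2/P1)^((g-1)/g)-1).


Isentropic work: W = m*(gamma/(gamma-1))*(R*T1/MW)*((P2/P1)^((gamma-1)/gamma) - 1)
T1 = 39 + 273.15 = 312.15 K
Pressure ratio = 14.5 / 3.6 = 4.02778
Exponent = (1.3 - 1)/1.3 = 0.230769
(P2/P1)^exp - 1 = 4.02778^0.230769 - 1 = 0.37921
W = 32.0 * 1.3 / 0.3 * 8.314 * 312.15 / 2 * 0.37921 = 68230

68230 kW


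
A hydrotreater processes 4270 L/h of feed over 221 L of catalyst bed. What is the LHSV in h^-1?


LHSV = volumetric feed rate / catalyst volume
= 4270 L/h / 221 L
= 19.32 h^-1

19.32 h^-1


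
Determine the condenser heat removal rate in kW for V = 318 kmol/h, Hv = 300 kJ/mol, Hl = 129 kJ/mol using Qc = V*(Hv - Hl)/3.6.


Qc = 318 * (300 - 129) / 3.6 = 318 * 171 / 3.6 = 15100

15100 kW


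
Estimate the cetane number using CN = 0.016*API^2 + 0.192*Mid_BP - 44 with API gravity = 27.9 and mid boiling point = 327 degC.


CN = 0.016 * 27.9^2 + 0.192 * 327 - 44
CN = 12.45456 + 62.784 - 44 = 31.23856

31.23856


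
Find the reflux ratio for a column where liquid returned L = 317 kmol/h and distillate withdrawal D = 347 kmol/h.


Reflux ratio definition: R = L / D (liquid returned / distillate withdrawn)
L = 317 kmol/h, D = 347 kmol/h
R = 317 / 347 = 0.9135

0.9135


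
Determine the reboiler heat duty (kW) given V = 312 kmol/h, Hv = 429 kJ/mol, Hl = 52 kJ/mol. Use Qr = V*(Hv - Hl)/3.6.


Qr = 312 * (429 - 52) / 3.6 = 312 * 377 / 3.6 = 32670

32670 kW


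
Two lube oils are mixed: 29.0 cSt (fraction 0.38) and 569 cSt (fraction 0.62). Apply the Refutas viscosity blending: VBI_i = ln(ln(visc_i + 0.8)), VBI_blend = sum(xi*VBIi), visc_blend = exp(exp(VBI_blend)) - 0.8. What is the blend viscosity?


Refutas method: VBN_i = 14.534*ln(ln(visc_i + 0.8)) + 10.975, blended linearly by mass fraction; since VBN is linear in VBI_i = ln(ln(visc_i + 0.8)) and the fractions sum to 1, blend VBI directly: visc = exp(exp(VBI_blend)) - 0.8
VBI_1 = ln(ln(29.0 + 0.8)) = 1.22216
VBI_2 = ln(ln(569 + 0.8)) = 1.84771
VBI_blend = 0.38 * 1.22216 + 0.62 * 1.84771 = 1.61
visc_blend = exp(exp(1.61)) - 0.8 = 148.0

148.0 cSt


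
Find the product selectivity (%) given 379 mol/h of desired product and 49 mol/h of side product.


Selectivity = desired / (desired + undesired) * 100
Total products = 379 + 49 = 428 mol/h
S = 379 / 428 * 100
= 0.8855 * 100
= 88.55 %

88.55 %


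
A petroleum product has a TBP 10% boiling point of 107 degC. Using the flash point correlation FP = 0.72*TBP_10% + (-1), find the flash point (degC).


FP = 0.72 * 107 + (-1) = 76.04

76.04 degC


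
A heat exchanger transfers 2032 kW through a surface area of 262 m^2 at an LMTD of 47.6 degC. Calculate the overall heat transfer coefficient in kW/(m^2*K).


From Q = U*A*LMTD, U = Q / (A * LMTD)
U = 2032 / (262 * 47.6) = 2032 / 12471.2 = 0.1629

0.1629 kW/(m^2*K)


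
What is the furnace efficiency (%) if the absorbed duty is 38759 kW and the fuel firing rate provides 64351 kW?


Furnace efficiency = Q_absorbed / Q_fuel * 100
= 38759 / 64351 * 100 = 60.23

60.23 %


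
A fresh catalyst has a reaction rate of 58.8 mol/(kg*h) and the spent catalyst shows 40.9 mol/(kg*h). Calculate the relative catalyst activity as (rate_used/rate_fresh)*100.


Activity (%) = (rate_used / rate_fresh) * 100
rate_used = 40.9, rate_fresh = 58.8
= (40.9 / 58.8) * 100
= 0.6956 * 100 = 69.56

69.56 %


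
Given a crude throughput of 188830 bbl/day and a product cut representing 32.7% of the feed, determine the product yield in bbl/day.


Crude throughput = 188830 bbl/day
Fraction yield = 32.7%
yield = throughput * fraction / 100
yield = 188830 * 32.7 / 100 = 61747.41

61747.41 bbl/day


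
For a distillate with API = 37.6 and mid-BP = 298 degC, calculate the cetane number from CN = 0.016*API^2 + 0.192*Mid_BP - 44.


CN = 0.016 * 37.6^2 + 0.192 * 298 - 44
CN = 22.62016 + 57.216 - 44 = 35.83616

35.83616


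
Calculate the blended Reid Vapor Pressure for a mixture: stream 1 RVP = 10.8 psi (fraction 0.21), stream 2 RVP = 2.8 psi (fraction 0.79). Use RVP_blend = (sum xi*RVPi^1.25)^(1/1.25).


Chevron index: RVP_blend = (sum xi*RVPi^1.25)^(1/1.25)
RVP^1.25 terms: 0.21 * 10.8^1.25 + 0.79 * 2.8^1.25 = 6.97286
RVP_blend = 6.97286^(1/1.25) = 4.729

4.729 psi


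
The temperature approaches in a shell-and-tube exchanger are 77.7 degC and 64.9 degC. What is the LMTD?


LMTD = (dT1 - dT2) / ln(dT1/dT2)
= (77.7 - 64.9) / ln(77.7 / 64.9) = 12.8 / 0.180008 = 71.11

71.11 degC


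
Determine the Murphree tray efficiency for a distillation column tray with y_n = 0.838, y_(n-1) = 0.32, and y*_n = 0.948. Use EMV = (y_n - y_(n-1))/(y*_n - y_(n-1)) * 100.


Murphree vapor efficiency: EMV = (y_n - y_(n-1)) / (y*_n - y_(n-1)) * 100
EMV = (0.838 - 0.32) / (0.948 - 0.32) * 100 = 0.518 / 0.628 * 100 = 82.48

82.48 %


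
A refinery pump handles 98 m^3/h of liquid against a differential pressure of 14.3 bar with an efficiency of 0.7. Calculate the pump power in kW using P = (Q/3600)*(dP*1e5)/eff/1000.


Q = 98 / 3600 = 0.0272222 m^3/s
P = 0.0272222 * (14.3 * 1e5) / 0.7 / 1000 = 55.61

55.61 kW


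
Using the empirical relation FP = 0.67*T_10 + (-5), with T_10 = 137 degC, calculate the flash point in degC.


FP = 0.67 * 137 + (-5) = 86.79

86.79 degC


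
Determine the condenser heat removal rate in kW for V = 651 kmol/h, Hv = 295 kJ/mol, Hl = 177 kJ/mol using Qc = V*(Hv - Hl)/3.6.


Qc = 651 * (295 - 177) / 3.6 = 651 * 118 / 3.6 = 21340

21340 kW


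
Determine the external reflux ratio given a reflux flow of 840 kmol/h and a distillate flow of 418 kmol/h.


Reflux ratio definition: R = L / D (liquid returned / distillate withdrawn)
L = 840 kmol/h, D = 418 kmol/h
R = 840 / 418 = 2.010

2.010


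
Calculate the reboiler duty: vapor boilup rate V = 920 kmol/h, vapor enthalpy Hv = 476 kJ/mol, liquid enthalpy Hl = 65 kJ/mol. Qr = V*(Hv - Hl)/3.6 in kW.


Qr = 920 * (476 - 65) / 3.6 = 920 * 411 / 3.6 = 105000

105000 kW


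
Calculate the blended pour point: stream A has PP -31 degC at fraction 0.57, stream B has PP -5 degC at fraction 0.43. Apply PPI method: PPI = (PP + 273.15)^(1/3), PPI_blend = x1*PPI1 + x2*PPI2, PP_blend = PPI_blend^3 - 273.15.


PPI_1 = (-31 + 273.15)^(1/3) = 6.232967
PPI_2 = (-5 + 273.15)^(1/3) = 6.448508
PPI_blend = 0.57 * 6.232967 + 0.43 * 6.448508 = 6.32565
PP_blend = 6.32565^3 - 273.15 = 253.1136 - 273.15 = -20.04

-20.04 degC


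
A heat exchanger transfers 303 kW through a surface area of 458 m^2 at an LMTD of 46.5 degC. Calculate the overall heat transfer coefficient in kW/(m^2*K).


From Q = U*A*LMTD, U = Q / (A * LMTD)
U = 303 / (458 * 46.5) = 303 / 21297 = 0.01423

0.01423 kW/(m^2*K)


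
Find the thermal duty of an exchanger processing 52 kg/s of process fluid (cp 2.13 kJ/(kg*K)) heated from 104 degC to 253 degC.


Q = m_dot * cp * delta_T
delta_T = 253 - 104 = 149 K
Q = 52 * 2.13 * 149
= 110.76 * 149
= 16503.24 kW

16503.24 kW


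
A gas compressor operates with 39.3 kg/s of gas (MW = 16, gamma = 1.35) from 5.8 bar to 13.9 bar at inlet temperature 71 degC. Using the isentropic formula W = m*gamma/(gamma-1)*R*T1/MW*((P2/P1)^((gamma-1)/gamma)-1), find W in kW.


Isentropic work: W = m*(gamma/(gamma-1))*(R*T1/MW)*((P2/P1)^((gamma-1)/gamma) - 1)
T1 = 71 + 273.15 = 344.15 K
Pressure ratio = 13.9 / 5.8 = 2.39655
Exponent = (1.35 - 1)/1.35 = 0.259259
(P2/P1)^exp - 1 = 2.39655^0.259259 - 1 = 0.254328
W = 39.3 * 1.35 / 0.35 * 8.314 * 344.15 / 16 * 0.254328 = 6894

6894 kW


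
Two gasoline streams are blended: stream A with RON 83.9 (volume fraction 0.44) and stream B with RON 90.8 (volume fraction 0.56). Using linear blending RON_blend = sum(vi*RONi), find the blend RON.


Linear blending: RON_blend = sum(vi * RONi)
Contribution 1: 0.44 * 83.9 = 36.916
Contribution 2: 0.56 * 90.8 = 50.848
RON_blend = 36.916 + 50.848 = 87.764

87.764


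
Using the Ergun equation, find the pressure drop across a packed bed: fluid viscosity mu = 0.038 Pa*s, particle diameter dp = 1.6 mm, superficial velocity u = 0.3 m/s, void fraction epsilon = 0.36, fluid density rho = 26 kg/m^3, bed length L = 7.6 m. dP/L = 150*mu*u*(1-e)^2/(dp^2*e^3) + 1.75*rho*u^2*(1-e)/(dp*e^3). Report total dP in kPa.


dp = 1.6 mm = 0.0016 m
Viscous term = 150*0.038*0.3*(1-0.36)^2 / (0.0016^2*0.36^3) = 5864200
Inertial term = 1.75*26*0.3^2*(1-0.36) / (0.0016*0.36^3) = 35108
dP/L = 5864200 + 35108 = 5899310 Pa/m
dP = 5899310 * 7.6 / 1000 = 44830 kPa

44830 kPa


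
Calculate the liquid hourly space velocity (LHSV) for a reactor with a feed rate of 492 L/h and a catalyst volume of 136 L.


LHSV = volumetric feed rate / catalyst volume
= 492 L/h / 136 L
= 3.618 h^-1

3.618 h^-1


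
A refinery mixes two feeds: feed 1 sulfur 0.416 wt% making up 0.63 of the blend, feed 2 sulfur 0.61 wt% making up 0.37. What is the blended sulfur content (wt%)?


Linear sulfur blending: S_blend = x1*S1 + x2*S2
Contribution 1: 0.63 * 0.416 = 0.26208 wt%
Contribution 2: 0.37 * 0.61 = 0.2257 wt%
S_blend = 0.26208 + 0.2257 = 0.48778

0.48778 wt%


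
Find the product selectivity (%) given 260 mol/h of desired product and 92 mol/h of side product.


Selectivity = desired / (desired + undesired) * 100
Total products = 260 + 92 = 352 mol/h
S = 260 / 352 * 100
= 0.7386 * 100
= 73.86 %

73.86 %


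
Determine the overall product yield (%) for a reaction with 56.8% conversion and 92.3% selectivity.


Overall yield = conversion (%) * selectivity (%) / 100
Conversion = 56.8%, Selectivity = 92.3%
Y = 56.8 * 92.3 / 100
= 52.4264 %

52.4264 %


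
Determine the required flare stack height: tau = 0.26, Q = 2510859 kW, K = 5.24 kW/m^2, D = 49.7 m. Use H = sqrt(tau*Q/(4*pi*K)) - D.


tau*Q/(4*pi*K) = 0.26 * 2510859 / (4 * pi * 5.24) = 9914.13
sqrt(9914.13) = 99.5697
H = 99.5697 - 49.7 = 49.87

49.87 m


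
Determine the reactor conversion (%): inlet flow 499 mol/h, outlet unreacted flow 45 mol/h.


X = (F_in - F_out) / F_in * 100
Moles reacted = 499 - 45 = 454
X = 454 / 499 * 100
= 0.9098 * 100
= 90.98 %

90.98 %


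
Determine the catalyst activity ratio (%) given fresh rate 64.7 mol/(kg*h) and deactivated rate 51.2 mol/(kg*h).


Activity (%) = (rate_used / rate_fresh) * 100
rate_used = 51.2, rate_fresh = 64.7
= (51.2 / 64.7) * 100
= 0.7913 * 100 = 79.13

79.13 %


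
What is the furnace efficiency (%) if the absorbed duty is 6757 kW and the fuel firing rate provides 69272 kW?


Furnace efficiency = Q_absorbed / Q_fuel * 100
= 6757 / 69272 * 100 = 9.754

9.754 %


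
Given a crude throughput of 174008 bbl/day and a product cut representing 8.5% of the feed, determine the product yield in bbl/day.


Crude throughput = 174008 bbl/day
Fraction yield = 8.5%
yield = throughput * fraction / 100
yield = 174008 * 8.5 / 100 = 14790.68

14790.68 bbl/day


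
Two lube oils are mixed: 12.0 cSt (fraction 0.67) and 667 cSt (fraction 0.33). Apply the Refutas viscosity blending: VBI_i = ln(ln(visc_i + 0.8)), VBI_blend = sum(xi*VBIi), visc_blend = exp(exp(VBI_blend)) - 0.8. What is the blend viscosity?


Refutas method: VBN_i = 14.534*ln(ln(visc_i + 0.8)) + 10.975, blended linearly by mass fraction; since VBN is linear in VBI_i = ln(ln(visc_i + 0.8)) and the fractions sum to 1, blend VBI directly: visc = exp(exp(VBI_blend)) - 0.8
VBI_1 = ln(ln(12.0 + 0.8)) = 0.935876
VBI_2 = ln(ln(667 + 0.8)) = 1.87242
VBI_blend = 0.67 * 0.935876 + 0.33 * 1.87242 = 1.24494
visc_blend = exp(exp(1.24494)) - 0.8 = 31.42

31.42 cSt


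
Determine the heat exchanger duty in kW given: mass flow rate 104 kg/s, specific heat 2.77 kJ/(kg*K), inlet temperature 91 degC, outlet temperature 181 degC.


Q = m_dot * cp * delta_T
delta_T = 181 - 91 = 90 K
Q = 104 * 2.77 * 90
= 288.08 * 90
= 25927.2 kW

25927.2 kW


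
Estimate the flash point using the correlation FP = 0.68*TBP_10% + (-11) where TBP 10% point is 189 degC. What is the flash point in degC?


FP = 0.68 * 189 + (-11) = 117.52

117.52 degC


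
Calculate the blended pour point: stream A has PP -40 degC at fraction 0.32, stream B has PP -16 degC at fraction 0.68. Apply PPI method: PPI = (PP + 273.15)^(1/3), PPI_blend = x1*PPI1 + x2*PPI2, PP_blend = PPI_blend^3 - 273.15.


PPI_1 = (-40 + 273.15)^(1/3) = 6.15477
PPI_2 = (-16 + 273.15)^(1/3) = 6.359098
PPI_blend = 0.32 * 6.15477 + 0.68 * 6.359098 = 6.293713
PP_blend = 6.293713^3 - 273.15 = 249.2992 - 273.15 = -23.85

-23.85 degC


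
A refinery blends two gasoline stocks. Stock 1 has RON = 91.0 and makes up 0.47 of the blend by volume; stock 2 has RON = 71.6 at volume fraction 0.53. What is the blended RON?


Linear blending: RON_blend = sum(vi * RONi)
Contribution 1: 0.47 * 91.0 = 42.77
Contribution 2: 0.53 * 71.6 = 37.948
RON_blend = 42.77 + 37.948 = 80.718

80.718


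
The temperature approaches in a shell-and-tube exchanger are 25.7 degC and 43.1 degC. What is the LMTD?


LMTD = (dT1 - dT2) / ln(dT1/dT2)
= (25.7 - 43.1) / ln(25.7 / 43.1) = -17.4 / -0.517032 = 33.65

33.65 degC


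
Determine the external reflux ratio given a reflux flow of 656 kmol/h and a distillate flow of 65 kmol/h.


Reflux ratio definition: R = L / D (liquid returned / distillate withdrawn)
L = 656 kmol/h, D = 65 kmol/h
R = 656 / 65 = 10.09

10.09


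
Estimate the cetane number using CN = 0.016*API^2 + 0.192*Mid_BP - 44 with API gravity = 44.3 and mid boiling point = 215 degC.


CN = 0.016 * 44.3^2 + 0.192 * 215 - 44
CN = 31.39984 + 41.28 - 44 = 28.67984

28.67984


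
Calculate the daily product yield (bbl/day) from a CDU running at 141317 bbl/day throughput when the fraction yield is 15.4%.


Crude throughput = 141317 bbl/day
Fraction yield = 15.4%
yield = throughput * fraction / 100
yield = 141317 * 15.4 / 100 = 21762.818

21762.818 bbl/day


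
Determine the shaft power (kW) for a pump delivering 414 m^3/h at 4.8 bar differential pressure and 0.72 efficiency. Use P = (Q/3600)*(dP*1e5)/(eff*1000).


Q = 414 / 3600 = 0.115 m^3/s
P = 0.115 * (4.8 * 1e5) / 0.72 / 1000 = 76.67

76.67 kW


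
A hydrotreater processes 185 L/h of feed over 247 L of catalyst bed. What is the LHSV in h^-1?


LHSV = volumetric feed rate / catalyst volume
= 185 L/h / 247 L
= 0.7490 h^-1

0.7490 h^-1


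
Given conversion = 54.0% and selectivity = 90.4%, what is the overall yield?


Overall yield = conversion (%) * selectivity (%) / 100
Conversion = 54.0%, Selectivity = 90.4%
Y = 54.0 * 90.4 / 100
= 48.816 %

48.816 %


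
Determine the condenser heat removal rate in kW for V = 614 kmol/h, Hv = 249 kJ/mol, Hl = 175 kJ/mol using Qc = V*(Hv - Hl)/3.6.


Qc = 614 * (249 - 175) / 3.6 = 614 * 74 / 3.6 = 12620

12620 kW


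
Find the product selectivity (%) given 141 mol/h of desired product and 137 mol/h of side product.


Selectivity = desired / (desired + undesired) * 100
Total products = 141 + 137 = 278 mol/h
S = 141 / 278 * 100
= 0.5072 * 100
= 50.72 %

50.72 %


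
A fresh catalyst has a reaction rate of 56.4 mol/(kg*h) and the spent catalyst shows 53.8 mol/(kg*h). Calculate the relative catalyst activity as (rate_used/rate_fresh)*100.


Activity (%) = (rate_used / rate_fresh) * 100
rate_used = 53.8, rate_fresh = 56.4
= (53.8 / 56.4) * 100
= 0.9539 * 100 = 95.39

95.39 %


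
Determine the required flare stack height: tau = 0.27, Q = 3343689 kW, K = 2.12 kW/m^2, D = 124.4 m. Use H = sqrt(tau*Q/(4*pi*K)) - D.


tau*Q/(4*pi*K) = 0.27 * 3343689 / (4 * pi * 2.12) = 33887.8
sqrt(33887.8) = 184.086
H = 184.086 - 124.4 = 59.69

59.69 m


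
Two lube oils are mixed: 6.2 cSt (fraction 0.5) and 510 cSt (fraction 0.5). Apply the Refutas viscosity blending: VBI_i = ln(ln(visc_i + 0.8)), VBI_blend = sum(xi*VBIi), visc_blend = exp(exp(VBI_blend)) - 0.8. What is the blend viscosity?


Refutas method: VBN_i = 14.534*ln(ln(visc_i + 0.8)) + 10.975, blended linearly by mass fraction; since VBN is linear in VBI_i = ln(ln(visc_i + 0.8)) and the fractions sum to 1, blend VBI directly: visc = exp(exp(VBI_blend)) - 0.8
VBI_1 = ln(ln(6.2 + 0.8)) = 0.66573
VBI_2 = ln(ln(510 + 0.8)) = 1.83034
VBI_blend = 0.5 * 0.66573 + 0.5 * 1.83034 = 1.24804
visc_blend = exp(exp(1.24804)) - 0.8 = 31.77

31.77 cSt


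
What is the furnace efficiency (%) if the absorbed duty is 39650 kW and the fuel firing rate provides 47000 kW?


Furnace efficiency = Q_absorbed / Q_fuel * 100
= 39650 / 47000 * 100 = 84.36

84.36 %


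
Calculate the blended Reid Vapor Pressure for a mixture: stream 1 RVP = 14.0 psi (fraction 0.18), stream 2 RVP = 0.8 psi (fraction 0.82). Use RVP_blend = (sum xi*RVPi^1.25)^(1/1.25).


Chevron index: RVP_blend = (sum xi*RVPi^1.25)^(1/1.25)
RVP^1.25 terms: 0.18 * 14.0^1.25 + 0.82 * 0.8^1.25 = 5.49493
RVP_blend = 5.49493^(1/1.25) = 3.908

3.908 psi


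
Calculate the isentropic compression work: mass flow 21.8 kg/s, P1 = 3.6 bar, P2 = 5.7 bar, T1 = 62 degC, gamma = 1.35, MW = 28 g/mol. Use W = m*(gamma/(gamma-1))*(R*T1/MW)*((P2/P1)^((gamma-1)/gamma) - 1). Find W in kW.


Isentropic work: W = m*(gamma/(gamma-1))*(R*T1/MW)*((P2/P1)^((gamma-1)/gamma) - 1)
T1 = 62 + 273.15 = 335.15 K
Pressure ratio = 5.7 / 3.6 = 1.58333
Exponent = (1.35 - 1)/1.35 = 0.259259
(P2/P1)^exp - 1 = 1.58333^0.259259 - 1 = 0.126525
W = 21.8 * 1.35 / 0.35 * 8.314 * 335.15 / 28 * 0.126525 = 1059

1059 kW


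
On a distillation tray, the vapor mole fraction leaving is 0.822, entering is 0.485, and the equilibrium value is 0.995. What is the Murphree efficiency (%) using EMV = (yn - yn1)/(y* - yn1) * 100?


Murphree vapor efficiency: EMV = (y_n - y_(n-1)) / (y*_n - y_(n-1)) * 100
EMV = (0.822 - 0.485) / (0.995 - 0.485) * 100 = 0.337 / 0.51 * 100 = 66.08

66.08 %


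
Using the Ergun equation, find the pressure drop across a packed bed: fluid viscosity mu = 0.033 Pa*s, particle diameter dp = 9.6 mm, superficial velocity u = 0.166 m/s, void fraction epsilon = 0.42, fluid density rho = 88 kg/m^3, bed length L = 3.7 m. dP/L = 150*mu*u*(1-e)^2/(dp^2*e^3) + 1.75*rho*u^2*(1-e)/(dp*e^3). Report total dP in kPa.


dp = 9.6 mm = 0.0096 m
Viscous term = 150*0.033*0.166*(1-0.42)^2 / (0.0096^2*0.42^3) = 40483.6
Inertial term = 1.75*88*0.166^2*(1-0.42) / (0.0096*0.42^3) = 3460.56
dP/L = 40483.6 + 3460.56 = 43944.2 Pa/m
dP = 43944.2 * 3.7 / 1000 = 162.6 kPa

162.6 kPa


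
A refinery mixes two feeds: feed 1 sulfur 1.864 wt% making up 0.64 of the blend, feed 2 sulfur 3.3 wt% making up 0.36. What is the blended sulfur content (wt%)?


Linear sulfur blending: S_blend = x1*S1 + x2*S2
Contribution 1: 0.64 * 1.864 = 1.19296 wt%
Contribution 2: 0.36 * 3.3 = 1.188 wt%
S_blend = 1.19296 + 1.188 = 2.38096

2.38096 wt%


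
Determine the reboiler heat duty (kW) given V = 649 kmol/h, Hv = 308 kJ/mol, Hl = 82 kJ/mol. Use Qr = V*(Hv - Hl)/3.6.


Qr = 649 * (308 - 82) / 3.6 = 649 * 226 / 3.6 = 40740

40740 kW


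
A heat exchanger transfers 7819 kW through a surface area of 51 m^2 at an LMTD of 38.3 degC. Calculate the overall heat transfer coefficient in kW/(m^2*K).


From Q = U*A*LMTD, U = Q / (A * LMTD)
U = 7819 / (51 * 38.3) = 7819 / 1953.3 = 4.003

4.003 kW/(m^2*K)


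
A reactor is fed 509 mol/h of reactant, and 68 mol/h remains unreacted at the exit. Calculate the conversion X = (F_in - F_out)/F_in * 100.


X = (F_in - F_out) / F_in * 100
Moles reacted = 509 - 68 = 441
X = 441 / 509 * 100
= 0.8664 * 100
= 86.64 %

86.64 %


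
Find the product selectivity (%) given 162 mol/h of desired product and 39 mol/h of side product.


Selectivity = desired / (desired + undesired) * 100
Total products = 162 + 39 = 201 mol/h
S = 162 / 201 * 100
= 0.8060 * 100
= 80.60 %

80.60 %


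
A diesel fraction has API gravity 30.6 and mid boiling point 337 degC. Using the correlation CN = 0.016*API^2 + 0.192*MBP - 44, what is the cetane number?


CN = 0.016 * 30.6^2 + 0.192 * 337 - 44
CN = 14.98176 + 64.704 - 44 = 35.68576

35.68576


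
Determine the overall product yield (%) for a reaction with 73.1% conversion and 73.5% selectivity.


Overall yield = conversion (%) * selectivity (%) / 100
Conversion = 73.1%, Selectivity = 73.5%
Y = 73.1 * 73.5 / 100
= 53.7285 %

53.7285 %


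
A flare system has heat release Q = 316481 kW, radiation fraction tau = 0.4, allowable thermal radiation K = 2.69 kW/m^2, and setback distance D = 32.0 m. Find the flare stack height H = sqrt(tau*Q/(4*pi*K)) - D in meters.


tau*Q/(4*pi*K) = 0.4 * 316481 / (4 * pi * 2.69) = 3744.95
sqrt(3744.95) = 61.196
H = 61.196 - 32.0 = 29.20

29.20 m


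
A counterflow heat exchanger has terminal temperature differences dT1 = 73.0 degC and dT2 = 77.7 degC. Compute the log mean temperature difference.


LMTD = (dT1 - dT2) / ln(dT1/dT2)
= (73.0 - 77.7) / ln(73.0 / 77.7) = -4.7 / -0.0623958 = 75.33

75.33 degC


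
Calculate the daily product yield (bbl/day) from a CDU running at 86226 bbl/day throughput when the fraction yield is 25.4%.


Crude throughput = 86226 bbl/day
Fraction yield = 25.4%
yield = throughput * fraction / 100
yield = 86226 * 25.4 / 100 = 21901.404

21901.404 bbl/day


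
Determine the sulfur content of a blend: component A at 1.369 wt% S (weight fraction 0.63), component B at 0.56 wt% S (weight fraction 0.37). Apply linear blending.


Linear sulfur blending: S_blend = x1*S1 + x2*S2
Contribution 1: 0.63 * 1.369 = 0.86247 wt%
Contribution 2: 0.37 * 0.56 = 0.2072 wt%
S_blend = 0.86247 + 0.2072 = 1.06967

1.06967 wt%


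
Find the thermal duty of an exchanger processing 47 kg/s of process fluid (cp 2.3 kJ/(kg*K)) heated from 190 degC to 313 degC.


Q = m_dot * cp * delta_T
delta_T = 313 - 190 = 123 K
Q = 47 * 2.3 * 123
= 108.1 * 123
= 13296.3 kW

13296.3 kW


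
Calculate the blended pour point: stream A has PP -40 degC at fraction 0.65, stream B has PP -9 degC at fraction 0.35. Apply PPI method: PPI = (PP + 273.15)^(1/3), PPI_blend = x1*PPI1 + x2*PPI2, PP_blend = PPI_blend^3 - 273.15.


PPI_1 = (-40 + 273.15)^(1/3) = 6.15477
PPI_2 = (-9 + 273.15)^(1/3) = 6.416283
PPI_blend = 0.65 * 6.15477 + 0.35 * 6.416283 = 6.2463
PP_blend = 6.2463^3 - 273.15 = 243.7073 - 273.15 = -29.44

-29.44 degC
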